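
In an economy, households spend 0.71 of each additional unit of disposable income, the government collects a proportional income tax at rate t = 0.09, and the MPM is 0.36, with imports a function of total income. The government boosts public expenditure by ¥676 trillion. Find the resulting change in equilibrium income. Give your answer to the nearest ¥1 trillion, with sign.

Government-spending multiplier = 1/(1 − c(1−t) + m) = 1/(1 − 0.71×0.91 + 0.36) = 1/0.7139 ≈ 1.401.
ΔY = k × ΔG = (+¥676 trillion) / 0.7139 ≈ +¥947 trillion.

+¥947 trillion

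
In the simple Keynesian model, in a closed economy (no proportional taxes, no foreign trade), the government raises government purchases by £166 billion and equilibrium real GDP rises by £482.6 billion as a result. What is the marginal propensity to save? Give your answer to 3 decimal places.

Implied spending multiplier k = ΔY/ΔG = 482.6/166 ≈ 2.9072.
Since k = 1/(1 − MPC), MPC = 1 − 1/k = 1 − ΔG/ΔY = 1 − 166/482.6 ≈ 0.656.
MPS = 1 − MPC = 0.344.

0.344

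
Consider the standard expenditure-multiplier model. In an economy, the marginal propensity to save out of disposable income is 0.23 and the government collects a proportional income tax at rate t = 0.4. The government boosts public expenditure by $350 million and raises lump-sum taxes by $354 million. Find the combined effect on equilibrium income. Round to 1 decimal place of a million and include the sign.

+$143.9 million

MPC = 1 − MPS = 1 − 0.23 = 0.77.
Expenditure multiplier = 1/(1 − c(1−t)) = 1/(1 − 0.77×0.6) = 1/0.538 ≈ 1.859.
ΔG contributes k·ΔG = (+$350 million) / 0.538 ≈ +$650.6 million.
ΔT of +$354 million changes first-round spending by −c·ΔT = −$272.58 million, contributing k·(−c·ΔT) = (−$272.58 million) / 0.538 ≈ −$506.7 million.
Net ΔY = k(ΔG − c·ΔT) = (+$77.42 million) / 0.538 ≈ +$143.9 million.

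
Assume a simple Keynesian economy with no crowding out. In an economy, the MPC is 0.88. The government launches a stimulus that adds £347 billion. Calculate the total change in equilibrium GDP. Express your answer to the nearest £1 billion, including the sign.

+£2,892 billion

Government-spending multiplier = 1/(1 − MPC) = 1/(1 − 0.88) = 1/0.12 ≈ 8.333.
ΔY = k × ΔG = (+£347 billion) / 0.12 ≈ +£2,892 billion.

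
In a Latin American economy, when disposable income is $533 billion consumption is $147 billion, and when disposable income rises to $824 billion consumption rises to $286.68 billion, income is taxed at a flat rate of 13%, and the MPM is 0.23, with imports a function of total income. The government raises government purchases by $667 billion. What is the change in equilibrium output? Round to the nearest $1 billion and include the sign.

MPC = ΔC/ΔYd = (286.68 − 147)/(824 − 533) = 139.68/291 = 0.48.
Expenditure multiplier = 1/(1 − c(1−t) + m) = 1/(1 − 0.48×0.87 + 0.23) = 1/0.8124 ≈ 1.231.
ΔY = k × ΔG = (+$667 billion) / 0.8124 ≈ +$821 billion.

+$821 billion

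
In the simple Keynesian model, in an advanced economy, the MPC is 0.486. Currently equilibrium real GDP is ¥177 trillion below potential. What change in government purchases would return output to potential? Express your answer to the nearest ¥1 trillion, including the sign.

Spending multiplier = 1/(1 − MPC) = 1/(1 − 0.486) = 1/0.514 ≈ 1.946.
Need ΔY = +¥177 trillion, so ΔG = ΔY/k = (+¥177 trillion) × 0.514 ≈ +¥91 trillion.
The government should increase government purchases by ¥91 trillion.

+¥91 trillion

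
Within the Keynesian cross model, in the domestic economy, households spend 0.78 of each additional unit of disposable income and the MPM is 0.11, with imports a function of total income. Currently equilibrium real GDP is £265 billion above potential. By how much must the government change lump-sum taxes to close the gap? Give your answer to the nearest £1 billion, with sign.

Spending multiplier = 1/(1 − c + m) = 1/(1 − 0.78 + 0.11) = 1/0.33 ≈ 3.03.
Tax multiplier = −c·k = −0.78/0.33 ≈ −2.364. Need ΔY = −£265 billion, so ΔT = ΔY/(−c·k) = −(−£265 billion) × 0.33 / 0.78 ≈ +£112 billion.
The government should raise lump-sum taxes by £112 billion.

+£112 billion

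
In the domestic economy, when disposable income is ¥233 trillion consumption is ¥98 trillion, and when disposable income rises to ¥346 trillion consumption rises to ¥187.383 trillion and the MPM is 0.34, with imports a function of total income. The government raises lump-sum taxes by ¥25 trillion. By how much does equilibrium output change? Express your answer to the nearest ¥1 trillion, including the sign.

MPC = ΔC/ΔYd = (187.383 − 98)/(346 − 233) = 89.383/113 = 0.791.
A lump-sum tax change of +¥25 trillion shifts disposable income by −¥25 trillion; first-round consumption changes by −c × ΔT = −0.791 × (+¥25 trillion) = −¥19.775 trillion.
Expenditure multiplier = 1/(1 − c + m) = 1/(1 − 0.791 + 0.34) = 1/0.549 ≈ 1.821.
The tax multiplier is −c × k ≈ −1.441, so ΔY = k × (−c·ΔT) = (−¥19.775 trillion) / 0.549 ≈ −¥36 trillion.

−¥36 trillion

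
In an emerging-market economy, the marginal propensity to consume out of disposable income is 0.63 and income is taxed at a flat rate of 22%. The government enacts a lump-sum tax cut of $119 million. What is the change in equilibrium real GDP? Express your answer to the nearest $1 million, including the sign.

+$147 million

A lump-sum tax change of −$119 million shifts disposable income by +$119 million; first-round consumption changes by −c × ΔT = −0.63 × (−$119 million) = +$74.97 million.
Expenditure multiplier = 1/(1 − c(1−t)) = 1/(1 − 0.63×0.78) = 1/0.5086 ≈ 1.966.
The tax multiplier is −c × k ≈ −1.239, so ΔY = k × (−c·ΔT) = (+$74.97 million) / 0.5086 ≈ +$147 million.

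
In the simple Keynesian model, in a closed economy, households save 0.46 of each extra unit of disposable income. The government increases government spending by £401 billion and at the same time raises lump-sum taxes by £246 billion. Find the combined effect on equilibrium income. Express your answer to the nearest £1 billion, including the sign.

+£583 billion

MPC = 1 − MPS = 1 − 0.46 = 0.54.
Expenditure multiplier = 1/(1 − MPC) = 1/(1 − 0.54) = 1/0.46 ≈ 2.174.
ΔG contributes k·ΔG = (+£401 billion) / 0.46 ≈ +£871.7 billion.
ΔT of +£246 billion changes first-round spending by −c·ΔT = −£132.84 billion, contributing k·(−c·ΔT) = (−£132.84 billion) / 0.46 ≈ −£288.8 billion.
Net ΔY = k(ΔG − c·ΔT) = (+£268.16 billion) / 0.46 ≈ +£583 billion.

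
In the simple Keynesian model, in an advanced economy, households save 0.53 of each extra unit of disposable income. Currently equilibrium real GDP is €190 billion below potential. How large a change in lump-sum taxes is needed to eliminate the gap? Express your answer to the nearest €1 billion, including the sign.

−€214 billion

MPC = 1 − MPS = 1 − 0.53 = 0.47.
Spending multiplier = 1/(1 − MPC) = 1/(1 − 0.47) = 1/0.53 ≈ 1.887.
Tax multiplier = −c·k = −0.47/0.53 ≈ −0.887. Need ΔY = +€190 billion, so ΔT = ΔY/(−c·k) = −(+€190 billion) × 0.53 / 0.47 ≈ −€214 billion.
The government should cut lump-sum taxes by €214 billion.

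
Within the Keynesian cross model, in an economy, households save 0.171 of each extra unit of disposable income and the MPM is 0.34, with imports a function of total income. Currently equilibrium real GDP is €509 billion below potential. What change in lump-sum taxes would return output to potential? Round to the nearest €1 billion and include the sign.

MPC = 1 − MPS = 1 − 0.171 = 0.829.
Spending multiplier = 1/(1 − c + m) = 1/(1 − 0.829 + 0.34) = 1/0.511 ≈ 1.957.
Tax multiplier = −c·k = −0.829/0.511 ≈ −1.622. Need ΔY = +€509 billion, so ΔT = ΔY/(−c·k) = −(+€509 billion) × 0.511 / 0.829 ≈ −€314 billion.
The government should cut lump-sum taxes by €314 billion.

−€314 billion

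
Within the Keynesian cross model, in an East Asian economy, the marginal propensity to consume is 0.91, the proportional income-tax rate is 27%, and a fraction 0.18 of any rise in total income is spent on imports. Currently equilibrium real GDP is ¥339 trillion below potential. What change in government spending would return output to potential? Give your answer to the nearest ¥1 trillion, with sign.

Spending multiplier = 1/(1 − c(1−t) + m) = 1/(1 − 0.91×0.73 + 0.18) = 1/0.5157 ≈ 1.939.
Need ΔY = +¥339 trillion, so ΔG = ΔY/k = (+¥339 trillion) × 0.5157 ≈ +¥175 trillion.
The government should increase government spending by ¥175 trillion.

+¥175 trillion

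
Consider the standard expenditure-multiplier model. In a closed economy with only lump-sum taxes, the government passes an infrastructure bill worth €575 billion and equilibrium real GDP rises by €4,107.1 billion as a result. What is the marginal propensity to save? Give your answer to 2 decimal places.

Implied spending multiplier k = ΔY/ΔG = 4,107.1/575 ≈ 7.1428.
Since k = 1/(1 − MPC), MPC = 1 − 1/k = 1 − ΔG/ΔY = 1 − 575/4,107.1 ≈ 0.86.
MPS = 1 − MPC = 0.14.

0.14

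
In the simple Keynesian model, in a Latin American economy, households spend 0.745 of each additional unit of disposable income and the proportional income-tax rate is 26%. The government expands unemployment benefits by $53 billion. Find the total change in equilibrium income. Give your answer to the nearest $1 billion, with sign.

+$88 billion

The transfer change shifts disposable income by +$53 billion, so first-round consumption changes by c·ΔTR = 0.745 × (+$53 billion) = +$39.485 billion.
Expenditure multiplier = 1/(1 − c(1−t)) = 1/(1 − 0.745×0.74) = 1/0.4487 ≈ 2.229.
The transfer multiplier is c × k ≈ 1.66, so ΔY = k × (c·ΔTR) = (+$39.485 billion) / 0.4487 ≈ +$88 billion.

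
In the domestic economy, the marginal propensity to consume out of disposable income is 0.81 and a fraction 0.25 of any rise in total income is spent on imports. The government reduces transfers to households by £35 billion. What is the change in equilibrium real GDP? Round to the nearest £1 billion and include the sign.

−£64 billion

The transfer change shifts disposable income by −£35 billion, so first-round consumption changes by c·ΔTR = 0.81 × (−£35 billion) = −£28.35 billion.
Expenditure multiplier = 1/(1 − c + m) = 1/(1 − 0.81 + 0.25) = 1/0.44 ≈ 2.273.
The transfer multiplier is c × k ≈ 1.841, so ΔY = k × (c·ΔTR) = (−£28.35 billion) / 0.44 ≈ −£64 billion.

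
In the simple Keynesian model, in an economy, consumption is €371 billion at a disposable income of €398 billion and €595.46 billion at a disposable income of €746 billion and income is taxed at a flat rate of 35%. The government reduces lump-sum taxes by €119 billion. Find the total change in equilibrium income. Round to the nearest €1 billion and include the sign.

+€132 billion

MPC = ΔC/ΔYd = (595.46 − 371)/(746 − 398) = 224.46/348 = 0.645.
A lump-sum tax change of −€119 billion shifts disposable income by +€119 billion; first-round consumption changes by −c × ΔT = −0.645 × (−€119 billion) = +€76.755 billion.
Expenditure multiplier = 1/(1 − c(1−t)) = 1/(1 − 0.645×0.65) = 1/0.58075 ≈ 1.722.
The tax multiplier is −c × k ≈ −1.111, so ΔY = k × (−c·ΔT) = (+€76.755 billion) / 0.58075 ≈ +€132 billion.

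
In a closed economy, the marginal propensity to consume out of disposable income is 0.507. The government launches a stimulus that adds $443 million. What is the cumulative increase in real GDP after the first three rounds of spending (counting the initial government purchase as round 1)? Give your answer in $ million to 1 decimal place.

Round 1 adds ΔG = $443 million; each later round is MPC = 0.507 times the previous.
After 3 rounds: 443 + 224.601 + 113.872707 = ΔG·(1 − c^3)/(1 − c) = 443 × (1 − 0.130323843)/0.493 ≈ $781.5 million.

$781.5 million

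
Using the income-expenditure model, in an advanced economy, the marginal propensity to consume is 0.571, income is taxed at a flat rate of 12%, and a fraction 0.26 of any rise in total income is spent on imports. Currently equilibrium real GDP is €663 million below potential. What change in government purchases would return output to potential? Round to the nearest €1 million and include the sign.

Spending multiplier = 1/(1 − c(1−t) + m) = 1/(1 − 0.571×0.88 + 0.26) = 1/0.75752 ≈ 1.32.
Need ΔY = +€663 million, so ΔG = ΔY/k = (+€663 million) × 0.75752 ≈ +€502 million.
The government should increase government purchases by €502 million.

+€502 million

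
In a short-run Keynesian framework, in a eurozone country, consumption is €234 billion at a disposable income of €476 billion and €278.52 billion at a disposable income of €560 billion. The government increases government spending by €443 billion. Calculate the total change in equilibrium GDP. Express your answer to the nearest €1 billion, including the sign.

+€943 billion

MPC = ΔC/ΔYd = (278.52 − 234)/(560 − 476) = 44.52/84 = 0.53.
Spending multiplier = 1/(1 − MPC) = 1/(1 − 0.53) = 1/0.47 ≈ 2.128.
ΔY = k × ΔG = (+€443 billion) / 0.47 ≈ +€943 billion.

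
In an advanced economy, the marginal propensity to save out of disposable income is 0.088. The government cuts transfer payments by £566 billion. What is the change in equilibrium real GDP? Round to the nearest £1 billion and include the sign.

−£5,866 billion

MPC = 1 − MPS = 1 − 0.088 = 0.912.
The transfer change shifts disposable income by −£566 billion, so first-round consumption changes by c·ΔTR = 0.912 × (−£566 billion) = −£516.192 billion.
Expenditure multiplier = 1/(1 − MPC) = 1/(1 − 0.912) = 1/0.088 ≈ 11.364.
The transfer multiplier is c × k ≈ 10.364, so ΔY = k × (c·ΔTR) = (−£516.192 billion) / 0.088 ≈ −£5,866 billion.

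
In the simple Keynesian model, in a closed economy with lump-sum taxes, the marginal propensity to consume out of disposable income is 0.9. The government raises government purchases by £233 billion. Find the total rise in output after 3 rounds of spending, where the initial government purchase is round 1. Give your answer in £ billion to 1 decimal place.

£631.4 billion

Round 1 adds ΔG = £233 billion; each later round is MPC = 0.9 times the previous.
After 3 rounds: 233 + 209.7 + 188.73 = ΔG·(1 − c^3)/(1 − c) = 233 × (1 − 0.729)/0.1 ≈ £631.4 billion.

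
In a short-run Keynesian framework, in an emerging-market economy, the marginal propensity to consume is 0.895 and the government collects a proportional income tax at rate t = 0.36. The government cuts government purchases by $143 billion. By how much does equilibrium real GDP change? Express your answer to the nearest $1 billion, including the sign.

Spending multiplier = 1/(1 − c(1−t)) = 1/(1 − 0.895×0.64) = 1/0.4272 ≈ 2.341.
ΔY = k × ΔG = (−$143 billion) / 0.4272 ≈ −$335 billion.

−$335 billion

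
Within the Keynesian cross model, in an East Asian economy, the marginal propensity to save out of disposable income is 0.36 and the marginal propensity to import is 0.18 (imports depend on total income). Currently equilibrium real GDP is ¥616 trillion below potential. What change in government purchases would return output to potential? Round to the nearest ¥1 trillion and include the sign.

+¥333 trillion

MPC = 1 − MPS = 1 − 0.36 = 0.64.
Spending multiplier = 1/(1 − c + m) = 1/(1 − 0.64 + 0.18) = 1/0.54 ≈ 1.852.
Need ΔY = +¥616 trillion, so ΔG = ΔY/k = (+¥616 trillion) × 0.54 ≈ +¥333 trillion.
The government should increase government purchases by ¥333 trillion.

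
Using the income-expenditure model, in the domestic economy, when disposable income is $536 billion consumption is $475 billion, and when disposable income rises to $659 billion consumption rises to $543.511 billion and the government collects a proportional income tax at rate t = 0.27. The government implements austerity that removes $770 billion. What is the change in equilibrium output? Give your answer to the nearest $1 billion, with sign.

MPC = ΔC/ΔYd = (543.511 − 475)/(659 − 536) = 68.511/123 = 0.557.
Government-spending multiplier = 1/(1 − c(1−t)) = 1/(1 − 0.557×0.73) = 1/0.59339 ≈ 1.685.
ΔY = k × ΔG = (−$770 billion) / 0.59339 ≈ −$1,298 billion.

−$1,298 billion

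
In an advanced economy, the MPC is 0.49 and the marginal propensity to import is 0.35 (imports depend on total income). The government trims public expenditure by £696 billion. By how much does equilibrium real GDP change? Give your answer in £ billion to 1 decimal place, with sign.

−£809.3 billion

Expenditure multiplier = 1/(1 − c + m) = 1/(1 − 0.49 + 0.35) = 1/0.86 ≈ 1.163.
ΔY = k × ΔG = (−£696 billion) / 0.86 ≈ −£809.3 billion.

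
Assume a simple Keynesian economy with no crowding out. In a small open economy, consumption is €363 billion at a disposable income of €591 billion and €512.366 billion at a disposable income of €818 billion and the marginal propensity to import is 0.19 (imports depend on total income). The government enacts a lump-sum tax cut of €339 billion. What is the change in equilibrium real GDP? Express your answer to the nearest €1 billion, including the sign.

+€419 billion

MPC = ΔC/ΔYd = (512.366 − 363)/(818 − 591) = 149.366/227 = 0.658.
A lump-sum tax change of −€339 billion shifts disposable income by +€339 billion; first-round consumption changes by −c × ΔT = −0.658 × (−€339 billion) = +€223.062 billion.
Expenditure multiplier = 1/(1 − c + m) = 1/(1 − 0.658 + 0.19) = 1/0.532 ≈ 1.88.
The tax multiplier is −c × k ≈ −1.237, so ΔY = k × (−c·ΔT) = (+€223.062 billion) / 0.532 ≈ +€419 billion.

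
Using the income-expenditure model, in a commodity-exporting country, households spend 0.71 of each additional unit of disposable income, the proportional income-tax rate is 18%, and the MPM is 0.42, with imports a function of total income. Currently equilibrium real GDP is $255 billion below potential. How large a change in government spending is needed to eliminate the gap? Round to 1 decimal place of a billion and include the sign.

+$213.6 billion

Spending multiplier = 1/(1 − c(1−t) + m) = 1/(1 − 0.71×0.82 + 0.42) = 1/0.8378 ≈ 1.194.
Need ΔY = +$255 billion, so ΔG = ΔY/k = (+$255 billion) × 0.8378 ≈ +$213.6 billion.
The government should increase government spending by $213.6 billion.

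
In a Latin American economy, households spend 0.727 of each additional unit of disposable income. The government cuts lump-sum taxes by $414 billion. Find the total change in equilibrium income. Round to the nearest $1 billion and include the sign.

A lump-sum tax change of −$414 billion shifts disposable income by +$414 billion; first-round consumption changes by −c × ΔT = −0.727 × (−$414 billion) = +$300.978 billion.
Expenditure multiplier = 1/(1 − MPC) = 1/(1 − 0.727) = 1/0.273 ≈ 3.663.
The tax multiplier is −c × k ≈ −2.663, so ΔY = k × (−c·ΔT) = (+$300.978 billion) / 0.273 ≈ +$1,102 billion.

+$1,102 billion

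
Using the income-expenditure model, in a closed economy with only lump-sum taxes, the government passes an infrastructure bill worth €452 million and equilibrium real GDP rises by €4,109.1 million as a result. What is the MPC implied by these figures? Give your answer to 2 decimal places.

Implied spending multiplier k = ΔY/ΔG = 4,109.1/452 ≈ 9.0909.
Since k = 1/(1 − MPC), MPC = 1 − 1/k = 1 − ΔG/ΔY = 1 − 452/4,109.1 ≈ 0.89.

0.89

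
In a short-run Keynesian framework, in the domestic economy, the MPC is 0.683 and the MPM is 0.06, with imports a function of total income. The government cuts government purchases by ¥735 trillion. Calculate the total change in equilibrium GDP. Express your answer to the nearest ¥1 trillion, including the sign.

−¥1,950 trillion

Expenditure multiplier = 1/(1 − c + m) = 1/(1 − 0.683 + 0.06) = 1/0.377 ≈ 2.653.
ΔY = k × ΔG = (−¥735 trillion) / 0.377 ≈ −¥1,950 trillion.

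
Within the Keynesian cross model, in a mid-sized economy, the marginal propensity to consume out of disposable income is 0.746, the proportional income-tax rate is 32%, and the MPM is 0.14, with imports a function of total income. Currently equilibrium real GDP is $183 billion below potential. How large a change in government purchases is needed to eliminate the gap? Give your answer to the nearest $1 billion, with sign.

+$116 billion

Spending multiplier = 1/(1 − c(1−t) + m) = 1/(1 − 0.746×0.68 + 0.14) = 1/0.63272 ≈ 1.58.
Need ΔY = +$183 billion, so ΔG = ΔY/k = (+$183 billion) × 0.63272 ≈ +$116 billion.
The government should increase government purchases by $116 billion.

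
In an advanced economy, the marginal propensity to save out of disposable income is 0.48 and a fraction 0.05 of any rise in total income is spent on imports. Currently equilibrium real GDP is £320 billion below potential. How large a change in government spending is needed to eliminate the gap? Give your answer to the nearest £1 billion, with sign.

+£170 billion

MPC = 1 − MPS = 1 − 0.48 = 0.52.
Spending multiplier = 1/(1 − c + m) = 1/(1 − 0.52 + 0.05) = 1/0.53 ≈ 1.887.
Need ΔY = +£320 billion, so ΔG = ΔY/k = (+£320 billion) × 0.53 ≈ +£170 billion.
The government should increase government spending by £170 billion.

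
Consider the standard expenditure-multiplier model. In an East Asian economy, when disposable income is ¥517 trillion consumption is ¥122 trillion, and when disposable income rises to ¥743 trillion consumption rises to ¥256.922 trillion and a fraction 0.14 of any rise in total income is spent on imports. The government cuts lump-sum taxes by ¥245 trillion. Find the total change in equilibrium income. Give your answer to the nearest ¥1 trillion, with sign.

MPC = ΔC/ΔYd = (256.922 − 122)/(743 − 517) = 134.922/226 = 0.597.
A lump-sum tax change of −¥245 trillion shifts disposable income by +¥245 trillion; first-round consumption changes by −c × ΔT = −0.597 × (−¥245 trillion) = +¥146.265 trillion.
Expenditure multiplier = 1/(1 − c + m) = 1/(1 − 0.597 + 0.14) = 1/0.543 ≈ 1.842.
The tax multiplier is −c × k ≈ −1.099, so ΔY = k × (−c·ΔT) = (+¥146.265 trillion) / 0.543 ≈ +¥269 trillion.

+¥269 trillion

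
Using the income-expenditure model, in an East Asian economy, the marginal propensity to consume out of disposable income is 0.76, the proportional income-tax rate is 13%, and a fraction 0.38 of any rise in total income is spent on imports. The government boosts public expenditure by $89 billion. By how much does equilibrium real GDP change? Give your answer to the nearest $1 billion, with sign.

+$124 billion

Government-spending multiplier = 1/(1 − c(1−t) + m) = 1/(1 − 0.76×0.87 + 0.38) = 1/0.7188 ≈ 1.391.
ΔY = k × ΔG = (+$89 billion) / 0.7188 ≈ +$124 billion.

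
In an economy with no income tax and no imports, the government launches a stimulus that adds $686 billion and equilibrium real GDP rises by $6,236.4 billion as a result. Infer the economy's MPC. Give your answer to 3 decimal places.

0.890

Implied spending multiplier k = ΔY/ΔG = 6,236.4/686 ≈ 9.091.
Since k = 1/(1 − MPC), MPC = 1 − 1/k = 1 − ΔG/ΔY = 1 − 686/6,236.4 ≈ 0.890.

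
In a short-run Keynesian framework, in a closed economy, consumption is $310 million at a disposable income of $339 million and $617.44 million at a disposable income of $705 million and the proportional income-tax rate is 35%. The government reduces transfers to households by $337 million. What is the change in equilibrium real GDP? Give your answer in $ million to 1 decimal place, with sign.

−$623.5 million

MPC = ΔC/ΔYd = (617.44 − 310)/(705 − 339) = 307.44/366 = 0.84.
The transfer change shifts disposable income by −$337 million, so first-round consumption changes by c·ΔTR = 0.84 × (−$337 million) = −$283.08 million.
Expenditure multiplier = 1/(1 − c(1−t)) = 1/(1 − 0.84×0.65) = 1/0.454 ≈ 2.203.
The transfer multiplier is c × k ≈ 1.85, so ΔY = k × (c·ΔTR) = (−$283.08 million) / 0.454 ≈ −$623.5 million.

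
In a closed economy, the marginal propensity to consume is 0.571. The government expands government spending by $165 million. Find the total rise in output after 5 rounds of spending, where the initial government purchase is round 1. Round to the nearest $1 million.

Round 1 adds ΔG = $165 million; each later round is MPC = 0.571 times the previous.
After 5 rounds: 165 + 94.215 + 53.796765 + 30.717952815 + 17.539951057365 = ΔG·(1 − c^5)/(1 − c) = 165 × (1 − 0.060698860931851)/0.429 ≈ $361 million.

$361 million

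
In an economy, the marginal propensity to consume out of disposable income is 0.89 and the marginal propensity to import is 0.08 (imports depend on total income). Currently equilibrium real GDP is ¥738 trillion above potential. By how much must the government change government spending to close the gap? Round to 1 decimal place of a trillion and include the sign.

−¥140.2 trillion

Spending multiplier = 1/(1 − c + m) = 1/(1 − 0.89 + 0.08) = 1/0.19 ≈ 5.263.
Need ΔY = −¥738 trillion, so ΔG = ΔY/k = (−¥738 trillion) × 0.19 ≈ −¥140.2 trillion.
The government should cut government spending by ¥140.2 trillion.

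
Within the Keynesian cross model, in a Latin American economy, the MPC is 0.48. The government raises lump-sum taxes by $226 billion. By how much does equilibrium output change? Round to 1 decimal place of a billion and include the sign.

A lump-sum tax change of +$226 billion shifts disposable income by −$226 billion; first-round consumption changes by −c × ΔT = −0.48 × (+$226 billion) = −$108.48 billion.
Expenditure multiplier = 1/(1 − MPC) = 1/(1 − 0.48) = 1/0.52 ≈ 1.923.
The tax multiplier is −c × k ≈ −0.923, so ΔY = k × (−c·ΔT) = (−$108.48 billion) / 0.52 ≈ −$208.6 billion.

−$208.6 billion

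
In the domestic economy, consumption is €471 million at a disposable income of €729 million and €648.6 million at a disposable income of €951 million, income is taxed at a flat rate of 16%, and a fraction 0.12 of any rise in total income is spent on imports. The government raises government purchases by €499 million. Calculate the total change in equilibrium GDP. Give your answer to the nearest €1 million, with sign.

+€1,114 million

MPC = ΔC/ΔYd = (648.6 − 471)/(951 − 729) = 177.6/222 = 0.8.
Government-spending multiplier = 1/(1 − c(1−t) + m) = 1/(1 − 0.8×0.84 + 0.12) = 1/0.448 ≈ 2.232.
ΔY = k × ΔG = (+€499 million) / 0.448 ≈ +€1,114 million.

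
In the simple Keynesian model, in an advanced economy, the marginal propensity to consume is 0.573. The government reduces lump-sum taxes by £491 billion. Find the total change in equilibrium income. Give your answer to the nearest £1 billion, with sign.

A lump-sum tax change of −£491 billion shifts disposable income by +£491 billion; first-round consumption changes by −c × ΔT = −0.573 × (−£491 billion) = +£281.343 billion.
Expenditure multiplier = 1/(1 − MPC) = 1/(1 − 0.573) = 1/0.427 ≈ 2.342.
The tax multiplier is −c × k ≈ −1.342, so ΔY = k × (−c·ΔT) = (+£281.343 billion) / 0.427 ≈ +£659 billion.

+£659 billion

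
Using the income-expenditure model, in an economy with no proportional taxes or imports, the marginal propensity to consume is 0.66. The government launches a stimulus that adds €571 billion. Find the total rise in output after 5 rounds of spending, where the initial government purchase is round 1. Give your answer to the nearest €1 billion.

Round 1 adds ΔG = €571 billion; each later round is MPC = 0.66 times the previous.
After 5 rounds: 571 + 376.86 + 248.7276 + 164.160216 + 108.34574256 = ΔG·(1 − c^5)/(1 − c) = 571 × (1 − 0.1252332576)/0.34 ≈ €1,469 billion.

€1,469 billion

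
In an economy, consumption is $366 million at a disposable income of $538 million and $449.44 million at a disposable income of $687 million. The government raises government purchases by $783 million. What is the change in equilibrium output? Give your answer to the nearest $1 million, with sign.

+$1,780 million

MPC = ΔC/ΔYd = (449.44 − 366)/(687 − 538) = 83.44/149 = 0.56.
Government-spending multiplier = 1/(1 − MPC) = 1/(1 − 0.56) = 1/0.44 ≈ 2.273.
ΔY = k × ΔG = (+$783 million) / 0.44 ≈ +$1,780 million.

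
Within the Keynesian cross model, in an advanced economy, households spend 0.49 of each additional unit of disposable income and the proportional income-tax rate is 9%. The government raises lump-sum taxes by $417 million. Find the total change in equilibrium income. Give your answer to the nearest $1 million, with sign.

−$369 million

A lump-sum tax change of +$417 million shifts disposable income by −$417 million; first-round consumption changes by −c × ΔT = −0.49 × (+$417 million) = −$204.33 million.
Expenditure multiplier = 1/(1 − c(1−t)) = 1/(1 − 0.49×0.91) = 1/0.5541 ≈ 1.805.
The tax multiplier is −c × k ≈ −0.884, so ΔY = k × (−c·ΔT) = (−$204.33 million) / 0.5541 ≈ −$369 million.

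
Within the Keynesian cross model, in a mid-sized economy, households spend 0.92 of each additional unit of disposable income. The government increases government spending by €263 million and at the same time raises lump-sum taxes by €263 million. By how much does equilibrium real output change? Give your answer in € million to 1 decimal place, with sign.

+€263.0 million

Expenditure multiplier = 1/(1 − MPC) = 1/(1 − 0.92) = 1/0.08 = 12.5.
ΔG contributes k·ΔG = (+€263 million) / 0.08 = +€3,287.5 million.
ΔT of +€263 million changes first-round spending by −c·ΔT = −€241.96 million, contributing k·(−c·ΔT) = (−€241.96 million) / 0.08 = −€3,024.5 million.
With ΔG = ΔT and no other leakages, the balanced-budget multiplier is 1, so ΔY = ΔG = +€263 million.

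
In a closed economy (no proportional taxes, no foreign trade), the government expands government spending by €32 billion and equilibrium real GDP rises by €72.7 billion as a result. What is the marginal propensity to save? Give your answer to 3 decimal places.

Implied spending multiplier k = ΔY/ΔG = 72.7/32 ≈ 2.2719.
Since k = 1/(1 − MPC), MPC = 1 − 1/k = 1 − ΔG/ΔY = 1 − 32/72.7 ≈ 0.560.
MPS = 1 − MPC = 0.440.

0.440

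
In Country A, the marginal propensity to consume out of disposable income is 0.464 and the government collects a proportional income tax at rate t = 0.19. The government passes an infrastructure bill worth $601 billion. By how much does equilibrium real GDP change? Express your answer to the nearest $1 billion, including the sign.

Expenditure multiplier = 1/(1 − c(1−t)) = 1/(1 − 0.464×0.81) = 1/0.62416 ≈ 1.602.
ΔY = k × ΔG = (+$601 billion) / 0.62416 ≈ +$963 billion.

+$963 billion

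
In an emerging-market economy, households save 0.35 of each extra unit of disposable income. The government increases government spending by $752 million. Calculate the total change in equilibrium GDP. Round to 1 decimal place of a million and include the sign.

+$2,148.6 million

MPC = 1 − MPS = 1 − 0.35 = 0.65.
Spending multiplier = 1/(1 − MPC) = 1/(1 − 0.65) = 1/0.35 ≈ 2.857.
ΔY = k × ΔG = (+$752 million) / 0.35 ≈ +$2,148.6 million.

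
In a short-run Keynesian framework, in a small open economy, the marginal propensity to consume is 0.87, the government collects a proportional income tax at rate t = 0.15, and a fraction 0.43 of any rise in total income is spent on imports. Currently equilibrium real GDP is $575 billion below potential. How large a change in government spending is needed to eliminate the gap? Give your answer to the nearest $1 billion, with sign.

Spending multiplier = 1/(1 − c(1−t) + m) = 1/(1 − 0.87×0.85 + 0.43) = 1/0.6905 ≈ 1.448.
Need ΔY = +$575 billion, so ΔG = ΔY/k = (+$575 billion) × 0.6905 ≈ +$397 billion.
The government should increase government spending by $397 billion.

+$397 billion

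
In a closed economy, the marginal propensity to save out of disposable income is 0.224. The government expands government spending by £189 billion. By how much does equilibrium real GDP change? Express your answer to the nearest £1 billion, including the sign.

+£844 billion

MPC = 1 − MPS = 1 − 0.224 = 0.776.
Government-spending multiplier = 1/(1 − MPC) = 1/(1 − 0.776) = 1/0.224 ≈ 4.464.
ΔY = k × ΔG = (+£189 billion) / 0.224 ≈ +£844 billion.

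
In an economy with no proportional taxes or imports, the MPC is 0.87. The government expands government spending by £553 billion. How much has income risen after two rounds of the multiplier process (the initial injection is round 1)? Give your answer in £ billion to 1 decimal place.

Round 1 adds ΔG = £553 billion; each later round is MPC = 0.87 times the previous.
After 2 rounds: 553 + 481.11 = ΔG·(1 − c^2)/(1 − c) = 553 × (1 − 0.7569)/0.13 ≈ £1,034.1 billion.

£1,034.1 billion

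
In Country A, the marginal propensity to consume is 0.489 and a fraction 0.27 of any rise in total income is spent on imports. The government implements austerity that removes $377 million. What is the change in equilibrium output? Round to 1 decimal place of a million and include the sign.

Spending multiplier = 1/(1 − c + m) = 1/(1 − 0.489 + 0.27) = 1/0.781 ≈ 1.28.
ΔY = k × ΔG = (−$377 million) / 0.781 ≈ −$482.7 million.

−$482.7 million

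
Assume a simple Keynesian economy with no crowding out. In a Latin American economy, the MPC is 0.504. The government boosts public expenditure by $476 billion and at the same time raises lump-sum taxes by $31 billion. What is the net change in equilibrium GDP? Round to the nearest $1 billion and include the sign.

Expenditure multiplier = 1/(1 − MPC) = 1/(1 − 0.504) = 1/0.496 ≈ 2.016.
ΔG contributes k·ΔG = (+$476 billion) / 0.496 ≈ +$959.7 billion.
ΔT of +$31 billion changes first-round spending by −c·ΔT = −$15.624 billion, contributing k·(−c·ΔT) = (−$15.624 billion) / 0.496 = −$31.5 billion.
Net ΔY = k(ΔG − c·ΔT) = (+$460.376 billion) / 0.496 ≈ +$928 billion.

+$928 billion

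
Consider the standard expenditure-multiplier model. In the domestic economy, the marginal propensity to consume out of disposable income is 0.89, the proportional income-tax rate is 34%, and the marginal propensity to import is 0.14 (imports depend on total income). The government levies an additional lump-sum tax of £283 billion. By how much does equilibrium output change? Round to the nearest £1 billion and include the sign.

−£456 billion

A lump-sum tax change of +£283 billion shifts disposable income by −£283 billion; first-round consumption changes by −c × ΔT = −0.89 × (+£283 billion) = −£251.87 billion.
Expenditure multiplier = 1/(1 − c(1−t) + m) = 1/(1 − 0.89×0.66 + 0.14) = 1/0.5526 ≈ 1.81.
The tax multiplier is −c × k ≈ −1.611, so ΔY = k × (−c·ΔT) = (−£251.87 billion) / 0.5526 ≈ −£456 billion.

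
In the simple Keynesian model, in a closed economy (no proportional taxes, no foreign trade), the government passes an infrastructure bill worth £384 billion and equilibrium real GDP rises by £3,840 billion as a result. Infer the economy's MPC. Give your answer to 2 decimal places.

0.90

Implied spending multiplier k = ΔY/ΔG = 3,840/384 = 10.
Since k = 1/(1 − MPC), MPC = 1 − 1/k = 1 − ΔG/ΔY = 1 − 384/3,840 = 0.90.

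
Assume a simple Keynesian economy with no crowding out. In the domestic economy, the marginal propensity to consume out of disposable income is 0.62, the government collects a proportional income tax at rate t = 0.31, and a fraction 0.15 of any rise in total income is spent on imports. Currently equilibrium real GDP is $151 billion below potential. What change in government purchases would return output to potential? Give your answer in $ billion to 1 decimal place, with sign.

+$109.1 billion

Spending multiplier = 1/(1 − c(1−t) + m) = 1/(1 − 0.62×0.69 + 0.15) = 1/0.7222 ≈ 1.385.
Need ΔY = +$151 billion, so ΔG = ΔY/k = (+$151 billion) × 0.7222 ≈ +$109.1 billion.
The government should increase government purchases by $109.1 billion.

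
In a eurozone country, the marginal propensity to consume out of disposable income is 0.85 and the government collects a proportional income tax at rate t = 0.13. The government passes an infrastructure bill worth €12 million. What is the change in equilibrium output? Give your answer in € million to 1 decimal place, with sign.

+€46.1 million

Government-spending multiplier = 1/(1 − c(1−t)) = 1/(1 − 0.85×0.87) = 1/0.2605 ≈ 3.839.
ΔY = k × ΔG = (+€12 million) / 0.2605 ≈ +€46.1 million.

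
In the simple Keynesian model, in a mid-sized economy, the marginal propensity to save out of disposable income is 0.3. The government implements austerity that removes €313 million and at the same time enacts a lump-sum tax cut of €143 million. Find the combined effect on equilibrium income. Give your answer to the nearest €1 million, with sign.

MPC = 1 − MPS = 1 − 0.3 = 0.7.
Expenditure multiplier = 1/(1 − MPC) = 1/(1 − 0.7) = 1/0.3 ≈ 3.333.
ΔG contributes k·ΔG = (−€313 million) / 0.3 ≈ −€1,043.3 million.
ΔT of −€143 million changes first-round spending by −c·ΔT = +€100.1 million, contributing k·(−c·ΔT) = (+€100.1 million) / 0.3 ≈ +€333.7 million.
Net ΔY = k(ΔG − c·ΔT) = (−€212.9 million) / 0.3 ≈ −€710 million.

−€710 million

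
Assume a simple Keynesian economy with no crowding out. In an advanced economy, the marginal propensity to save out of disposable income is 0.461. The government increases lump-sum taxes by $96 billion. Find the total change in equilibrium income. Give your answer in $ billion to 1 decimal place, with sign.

−$112.2 billion

MPC = 1 − MPS = 1 − 0.461 = 0.539.
A lump-sum tax change of +$96 billion shifts disposable income by −$96 billion; first-round consumption changes by −c × ΔT = −0.539 × (+$96 billion) = −$51.744 billion.
Expenditure multiplier = 1/(1 − MPC) = 1/(1 − 0.539) = 1/0.461 ≈ 2.169.
The tax multiplier is −c × k ≈ −1.169, so ΔY = k × (−c·ΔT) = (−$51.744 billion) / 0.461 ≈ −$112.2 billion.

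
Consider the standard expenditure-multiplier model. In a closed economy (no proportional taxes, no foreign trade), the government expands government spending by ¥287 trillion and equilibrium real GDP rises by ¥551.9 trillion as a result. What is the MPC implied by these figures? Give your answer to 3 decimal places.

0.480

Implied spending multiplier k = ΔY/ΔG = 551.9/287 ≈ 1.923.
Since k = 1/(1 − MPC), MPC = 1 − 1/k = 1 − ΔG/ΔY = 1 − 287/551.9 ≈ 0.480.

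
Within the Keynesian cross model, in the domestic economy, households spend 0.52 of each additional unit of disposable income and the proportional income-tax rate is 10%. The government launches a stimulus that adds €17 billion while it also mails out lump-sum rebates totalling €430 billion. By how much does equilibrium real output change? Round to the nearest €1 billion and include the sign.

+€452 billion

Expenditure multiplier = 1/(1 − c(1−t)) = 1/(1 − 0.52×0.9) = 1/0.532 ≈ 1.88.
ΔG contributes k·ΔG = (+€17 billion) / 0.532 ≈ +€32 billion.
ΔT of −€430 billion changes first-round spending by −c·ΔT = +€223.6 billion, contributing k·(−c·ΔT) = (+€223.6 billion) / 0.532 ≈ +€420.3 billion.
Net ΔY = k(ΔG − c·ΔT) = (+€240.6 billion) / 0.532 ≈ +€452 billion.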